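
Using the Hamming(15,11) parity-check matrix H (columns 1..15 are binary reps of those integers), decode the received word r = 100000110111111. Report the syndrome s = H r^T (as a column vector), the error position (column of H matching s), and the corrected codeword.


s = (1, 1, 1, 1)^T, error position = 15, corrected codeword c = 100000110111110

Compute s = H r^T mod 2 one row at a time:
  s_1 = 1 + 0 + 1 + 1 + 1 + 1 + 1 + 1 = 7 ≡ 1 (mod 2).
  s_2 = 0 + 0 + 0 + 1 + 1 + 1 + 1 + 1 = 5 ≡ 1 (mod 2).
  s_3 = 0 + 0 + 0 + 1 + 1 + 1 + 1 + 1 = 5 ≡ 1 (mod 2).
  s_4 = 1 + 0 + 0 + 1 + 0 + 1 + 1 + 1 = 5 ≡ 1 (mod 2).
s = (1, 1, 1, 1)^T — this equals column 15 of H (binary 1111), so error is at position 15.
Correct: flip bit 15 of r = 100000110111111 to get c = 100000110111110.


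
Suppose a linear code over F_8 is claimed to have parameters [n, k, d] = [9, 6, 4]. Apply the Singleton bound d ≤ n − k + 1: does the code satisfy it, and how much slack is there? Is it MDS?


Singleton RHS = n − k + 1 = 4, slack = 0, bound satisfied, MDS.

Singleton bound: d ≤ n − k + 1.
Here n = 9, k = 6, so n − k + 1 = 4.
Given d = 4, check d ≤ 4: YES.
Slack = (n − k + 1) − d = 0.
The code is MDS (slack = 0).
Description: the claimed parameters are [9, 6, 4]_8; such a code would be MDS (meets Singleton bound).


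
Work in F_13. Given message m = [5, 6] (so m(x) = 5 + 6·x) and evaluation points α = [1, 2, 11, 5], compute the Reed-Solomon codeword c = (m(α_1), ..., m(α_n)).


c = [11, 4, 6, 9]

Message polynomial: m(x) = 5 + 6·x (mod 13).
For each evaluation point α_i, compute m(α_i) mod 13:
  α_1 = 1: Horner steps 6 → 11, so m(1) = 11.
  α_2 = 2: Horner steps 6 → 4, so m(2) = 4.
  α_3 = 11: Horner steps 6 → 6, so m(11) = 6.
  α_4 = 5: Horner steps 6 → 9, so m(5) = 9.
Codeword c = [11, 4, 6, 9] ∈ F_13^4.


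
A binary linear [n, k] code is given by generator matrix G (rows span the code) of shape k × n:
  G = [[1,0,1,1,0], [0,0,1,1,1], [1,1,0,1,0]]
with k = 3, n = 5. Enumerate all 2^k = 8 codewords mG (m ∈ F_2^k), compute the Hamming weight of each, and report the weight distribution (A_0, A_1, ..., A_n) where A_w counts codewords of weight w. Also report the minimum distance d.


Weight distribution: A_0 = 1, A_2 = 2, A_3 = 4, A_4 = 1. Minimum distance d = 2.

Enumerate all 2^3 = 8 messages m ∈ F_2^3.
For each, compute codeword c = mG in F_2^5, then tally its weight.
  m = 000 → c = 00000, weight = 0.
  m = 100 → c = 10110, weight = 3.
  m = 010 → c = 00111, weight = 3.
  m = 110 → c = 10001, weight = 2.
  m = 001 → c = 11010, weight = 3.
  m = 101 → c = 01100, weight = 2.
  m = 011 → c = 11101, weight = 4.
  m = 111 → c = 01011, weight = 3.
Tally weights:
  weight 0: 1 codewords.
  weight 2: 2 codewords.
  weight 3: 4 codewords.
  weight 4: 1 codewords.
Minimum distance d = smallest w > 0 with A_w > 0 = 2.
Sanity: Σ A_w = 8 = 2^3 = 8 ✓.


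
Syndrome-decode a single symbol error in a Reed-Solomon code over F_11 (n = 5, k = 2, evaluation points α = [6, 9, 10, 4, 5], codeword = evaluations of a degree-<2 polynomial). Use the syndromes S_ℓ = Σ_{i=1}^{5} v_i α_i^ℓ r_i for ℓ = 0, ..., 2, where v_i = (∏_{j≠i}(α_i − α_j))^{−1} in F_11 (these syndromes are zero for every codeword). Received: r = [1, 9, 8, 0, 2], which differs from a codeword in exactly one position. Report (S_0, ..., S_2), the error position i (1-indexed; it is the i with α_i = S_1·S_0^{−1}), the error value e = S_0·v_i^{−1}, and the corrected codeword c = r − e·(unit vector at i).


S = (6, 2, 8), error at position 4, error magnitude e = 8, c = [1, 9, 8, 3, 2].

Step 1: column multipliers v_i = (∏_{j≠i}(α_i − α_j))^{−1} mod 11.
  i = 1 (α = 6): (6−9)(6−10)(6−4)(6−5) = (−3)·(−4)·2·1 = 24 ≡ 2, so v_1 = 2^{−1} = 6 (mod 11).
  i = 2 (α = 9): (9−6)(9−10)(9−4)(9−5) = 3·(−1)·5·4 = −60 ≡ 6, so v_2 = 6^{−1} = 2 (mod 11).
  i = 3 (α = 10): (10−6)(10−9)(10−4)(10−5) = 4·1·6·5 = 120 ≡ 10, so v_3 = 10^{−1} = 10 (mod 11).
  i = 4 (α = 4): (4−6)(4−9)(4−10)(4−5) = (−2)·(−5)·(−6)·(−1) = 60 ≡ 5, so v_4 = 5^{−1} = 9 (mod 11).
  i = 5 (α = 5): (5−6)(5−9)(5−10)(5−4) = (−1)·(−4)·(−5)·1 = −20 ≡ 2, so v_5 = 2^{−1} = 6 (mod 11).
  v = [6, 2, 10, 9, 6].
Step 2: syndromes of r = [1, 9, 8, 0, 2] (all sums mod 11).
  S_0 = Σ v_i r_i = 6·1 + 2·9 + 10·8 + 9·0 + 6·2 = 116 ≡ 6.
  S_1 = Σ v_i α_i r_i = 6·6·1 + 2·9·9 + 10·10·8 + 9·4·0 + 6·5·2 = 1058 ≡ 2.
  α_i^2 mod 11 = [3, 4, 1, 5, 3].
  S_2 = Σ v_i α_i^2 r_i = 6·3·1 + 2·4·9 + 10·1·8 + 9·5·0 + 6·3·2 = 206 ≡ 8.
  S = (6, 2, 8) ≠ 0, so r is not a codeword (an error is present).
Step 3: locate the error. For a single error e at position i, S_ℓ = v_i·e·α_i^ℓ, so α_err = S_1/S_0.
  S_0^{−1} = 6^{−1} = 2 (mod 11), so α_err = 2·2 = 4 ≡ 4 = α_4. Error position i = 4.
  Consistency check: S_2/S_1 = 8·6 = 48 ≡ 4 = α_err ✓ (single-error assumption holds).
Step 4: error magnitude e = S_0/v_4 = S_0·∏_{j≠4}(α_4 − α_j) = 6·5 = 30 ≡ 8 (mod 11).
Step 5: correct position 4: c_4 = r_4 − e = 0 − 8 ≡ 3 (mod 11). Hence c = [1, 9, 8, 3, 2].
  Check: interpolating c through the α_i gives m(x) = 7 + 10·x (degree < 2) with m(α_i) = c_i for every i, so c is indeed a codeword.


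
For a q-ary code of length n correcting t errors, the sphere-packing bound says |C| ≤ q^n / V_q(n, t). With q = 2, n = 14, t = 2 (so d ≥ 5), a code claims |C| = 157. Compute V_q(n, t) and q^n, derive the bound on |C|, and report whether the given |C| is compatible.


V_q(n, t) = 106, q^n = 16384, Hamming bound = 154, |C| = 157 > bound (violated).

Step 1: Compute V_q(n, t) = Σ_{j=0}^2 C(n, j) (q−1)^j.
  j = 0: C(14,0)·(1)^0 = 1·1 = 1.
  j = 1: C(14,1)·(1)^1 = 14·1 = 14.
  j = 2: C(14,2)·(1)^2 = 91·1 = 91.
  V_q(n, t) = 1 + 14 + 91 = 106.
Step 2: q^n = 2^14 = 16384.
Step 3: Hamming bound ⌊q^n / V_q(n,t)⌋ = ⌊16384/106⌋ = 154.
Step 4: Compare |C| = 157 to 154: violated.
The claimed |C| lies above the Hamming bound, so no 2-ary code of length 14 with d ≥ 5 can have 157 codewords.


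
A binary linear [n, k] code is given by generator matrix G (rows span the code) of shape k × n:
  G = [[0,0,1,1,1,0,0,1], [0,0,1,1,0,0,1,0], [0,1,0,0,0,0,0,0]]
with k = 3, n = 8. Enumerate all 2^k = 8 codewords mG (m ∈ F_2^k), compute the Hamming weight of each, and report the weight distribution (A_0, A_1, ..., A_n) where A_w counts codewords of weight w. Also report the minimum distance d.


Weight distribution: A_0 = 1, A_1 = 1, A_3 = 2, A_4 = 3, A_5 = 1. Minimum distance d = 1.

Enumerate all 2^3 = 8 messages m ∈ F_2^3.
For each, compute codeword c = mG in F_2^8, then tally its weight.
  m = 000 → c = 00000000, weight = 0.
  m = 100 → c = 00111001, weight = 4.
  m = 010 → c = 00110010, weight = 3.
  m = 110 → c = 00001011, weight = 3.
  m = 001 → c = 01000000, weight = 1.
  m = 101 → c = 01111001, weight = 5.
  m = 011 → c = 01110010, weight = 4.
  m = 111 → c = 01001011, weight = 4.
Tally weights:
  weight 0: 1 codewords.
  weight 1: 1 codewords.
  weight 3: 2 codewords.
  weight 4: 3 codewords.
  weight 5: 1 codewords.
Minimum distance d = smallest w > 0 with A_w > 0 = 1.
Sanity: Σ A_w = 8 = 2^3 = 8 ✓.


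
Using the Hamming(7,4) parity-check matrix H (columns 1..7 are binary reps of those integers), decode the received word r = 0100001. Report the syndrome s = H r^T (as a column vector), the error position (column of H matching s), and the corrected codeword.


s = (1, 0, 1)^T, error position = 5, corrected codeword c = 0100101

Compute s = H r^T mod 2 one row at a time:
  s_1 = 0 + 0 + 0 + 1 = 1 ≡ 1 (mod 2).
  s_2 = 1 + 0 + 0 + 1 = 2 ≡ 0 (mod 2).
  s_3 = 0 + 0 + 0 + 1 = 1 ≡ 1 (mod 2).
s = (1, 0, 1)^T — this equals column 5 of H (binary 101), so error is at position 5.
Correct: flip bit 5 of r = 0100001 to get c = 0100101.


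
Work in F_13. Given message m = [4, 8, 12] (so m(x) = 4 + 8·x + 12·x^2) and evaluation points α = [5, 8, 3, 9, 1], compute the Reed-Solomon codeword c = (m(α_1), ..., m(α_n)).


c = [6, 4, 6, 8, 11]

Message polynomial: m(x) = 4 + 8·x + 12·x^2 (mod 13).
For each evaluation point α_i, compute m(α_i) mod 13:
  α_1 = 5: Horner steps 12 → 3 → 6, so m(5) = 6.
  α_2 = 8: Horner steps 12 → 0 → 4, so m(8) = 4.
  α_3 = 3: Horner steps 12 → 5 → 6, so m(3) = 6.
  α_4 = 9: Horner steps 12 → 12 → 8, so m(9) = 8.
  α_5 = 1: Horner steps 12 → 7 → 11, so m(1) = 11.
Codeword c = [6, 4, 6, 8, 11] ∈ F_13^5.


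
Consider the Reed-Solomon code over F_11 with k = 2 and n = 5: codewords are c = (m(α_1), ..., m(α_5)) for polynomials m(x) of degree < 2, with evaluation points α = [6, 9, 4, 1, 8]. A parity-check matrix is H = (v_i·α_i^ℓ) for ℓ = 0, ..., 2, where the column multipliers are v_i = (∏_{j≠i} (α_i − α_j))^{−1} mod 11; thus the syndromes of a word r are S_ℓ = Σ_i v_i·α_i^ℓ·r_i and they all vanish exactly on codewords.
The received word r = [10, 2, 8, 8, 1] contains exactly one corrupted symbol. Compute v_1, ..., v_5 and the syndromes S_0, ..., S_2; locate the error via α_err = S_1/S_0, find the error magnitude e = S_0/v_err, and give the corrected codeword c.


S = (9, 9, 9), error at position 4, error magnitude e = 3, c = [10, 2, 8, 5, 1].

Step 1: column multipliers v_i = (∏_{j≠i}(α_i − α_j))^{−1} mod 11.
  i = 1 (α = 6): (6−9)(6−4)(6−1)(6−8) = (−3)·2·5·(−2) = 60 ≡ 5, so v_1 = 5^{−1} = 9 (mod 11).
  i = 2 (α = 9): (9−6)(9−4)(9−1)(9−8) = 3·5·8·1 = 120 ≡ 10, so v_2 = 10^{−1} = 10 (mod 11).
  i = 3 (α = 4): (4−6)(4−9)(4−1)(4−8) = (−2)·(−5)·3·(−4) = −120 ≡ 1, so v_3 = 1^{−1} = 1 (mod 11).
  i = 4 (α = 1): (1−6)(1−9)(1−4)(1−8) = (−5)·(−8)·(−3)·(−7) = 840 ≡ 4, so v_4 = 4^{−1} = 3 (mod 11).
  i = 5 (α = 8): (8−6)(8−9)(8−4)(8−1) = 2·(−1)·4·7 = −56 ≡ 10, so v_5 = 10^{−1} = 10 (mod 11).
  v = [9, 10, 1, 3, 10].
Step 2: syndromes of r = [10, 2, 8, 8, 1] (all sums mod 11).
  S_0 = Σ v_i r_i = 9·10 + 10·2 + 1·8 + 3·8 + 10·1 = 152 ≡ 9.
  S_1 = Σ v_i α_i r_i = 9·6·10 + 10·9·2 + 1·4·8 + 3·1·8 + 10·8·1 = 856 ≡ 9.
  α_i^2 mod 11 = [3, 4, 5, 1, 9].
  S_2 = Σ v_i α_i^2 r_i = 9·3·10 + 10·4·2 + 1·5·8 + 3·1·8 + 10·9·1 = 504 ≡ 9.
  S = (9, 9, 9) ≠ 0, so r is not a codeword (an error is present).
Step 3: locate the error. For a single error e at position i, S_ℓ = v_i·e·α_i^ℓ, so α_err = S_1/S_0.
  S_0^{−1} = 9^{−1} = 5 (mod 11), so α_err = 9·5 = 45 ≡ 1 = α_4. Error position i = 4.
  Consistency check: S_2/S_1 = 9·5 = 45 ≡ 1 = α_err ✓ (single-error assumption holds).
Step 4: error magnitude e = S_0/v_4 = S_0·∏_{j≠4}(α_4 − α_j) = 9·4 = 36 ≡ 3 (mod 11).
Step 5: correct position 4: c_4 = r_4 − e = 8 − 3 ≡ 5 (mod 11). Hence c = [10, 2, 8, 5, 1].
  Check: interpolating c through the α_i gives m(x) = 4 + 1·x (degree < 2) with m(α_i) = c_i for every i, so c is indeed a codeword.


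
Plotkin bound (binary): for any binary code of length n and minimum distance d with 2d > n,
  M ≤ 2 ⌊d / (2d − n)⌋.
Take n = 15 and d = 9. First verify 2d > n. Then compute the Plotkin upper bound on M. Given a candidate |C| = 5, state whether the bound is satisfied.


Plotkin bound M ≤ 6; given |C| = 5 ≤ bound (satisfied).

Check applicability: 2d = 18, n = 15.
2d − n = 3 > 0, so Plotkin applies.
Compute d/(2d−n) = 9/3 ≈ 3.0000.
⌊d/(2d−n)⌋ = 3.
Plotkin bound: M ≤ 2·3 = 6.
Given |C| = 5, check: satisfied.
This |C| is below the Plotkin bound.


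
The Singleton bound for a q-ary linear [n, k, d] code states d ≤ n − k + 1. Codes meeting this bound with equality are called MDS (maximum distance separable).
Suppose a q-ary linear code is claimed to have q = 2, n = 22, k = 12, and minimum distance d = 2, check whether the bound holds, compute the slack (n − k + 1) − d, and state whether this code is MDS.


Singleton RHS = n − k + 1 = 11, slack = 9, bound satisfied, not MDS.

Singleton bound: d ≤ n − k + 1.
Here n = 22, k = 12, so n − k + 1 = 11.
Given d = 2, check d ≤ 11: YES.
Slack = (n − k + 1) − d = 9.
The code is NOT MDS (slack = 9 > 0).
Description: the claimed parameters are [22, 12, 2]_2; such a code would be non-MDS.


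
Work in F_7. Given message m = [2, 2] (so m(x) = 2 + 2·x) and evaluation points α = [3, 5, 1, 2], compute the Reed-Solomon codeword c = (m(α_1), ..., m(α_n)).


c = [1, 5, 4, 6]

Message polynomial: m(x) = 2 + 2·x (mod 7).
For each evaluation point α_i, compute m(α_i) mod 7:
  α_1 = 3: Horner steps 2 → 1, so m(3) = 1.
  α_2 = 5: Horner steps 2 → 5, so m(5) = 5.
  α_3 = 1: Horner steps 2 → 4, so m(1) = 4.
  α_4 = 2: Horner steps 2 → 6, so m(2) = 6.
Codeword c = [1, 5, 4, 6] ∈ F_7^4.


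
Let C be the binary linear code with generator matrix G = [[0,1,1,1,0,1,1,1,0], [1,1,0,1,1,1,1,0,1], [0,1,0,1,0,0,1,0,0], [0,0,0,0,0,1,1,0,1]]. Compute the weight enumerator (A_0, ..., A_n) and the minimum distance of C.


Weight distribution: A_0 = 1, A_3 = 4, A_4 = 4, A_5 = 2, A_6 = 2, A_7 = 2, A_8 = 1. Minimum distance d = 3.

Enumerate all 2^4 = 16 messages m ∈ F_2^4.
For each, compute codeword c = mG in F_2^9, then tally its weight.
  m = 0000 → c = 000000000, weight = 0.
  m = 1000 → c = 011101110, weight = 6.
  m = 0100 → c = 110111101, weight = 7.
  m = 1100 → c = 101010011, weight = 5.
  m = 0010 → c = 010100100, weight = 3.
  m = 1010 → c = 001001010, weight = 3.
  m = 0110 → c = 100011001, weight = 4.
  m = 1110 → c = 111110111, weight = 8.
  m = 0001 → c = 000001101, weight = 3.
  m = 1001 → c = 011100011, weight = 5.
  m = 0101 → c = 110110000, weight = 4.
  m = 1101 → c = 101011110, weight = 6.
  m = 0011 → c = 010101001, weight = 4.
  m = 1011 → c = 001000111, weight = 4.
  m = 0111 → c = 100010100, weight = 3.
  m = 1111 → c = 111111010, weight = 7.
Tally weights:
  weight 0: 1 codewords.
  weight 3: 4 codewords.
  weight 4: 4 codewords.
  weight 5: 2 codewords.
  weight 6: 2 codewords.
  weight 7: 2 codewords.
  weight 8: 1 codewords.
Minimum distance d = smallest w > 0 with A_w > 0 = 3.
Sanity: Σ A_w = 16 = 2^4 = 16 ✓.


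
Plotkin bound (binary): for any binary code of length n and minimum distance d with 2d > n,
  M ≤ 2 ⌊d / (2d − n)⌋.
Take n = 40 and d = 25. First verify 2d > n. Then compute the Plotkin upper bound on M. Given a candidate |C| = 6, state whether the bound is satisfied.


Plotkin bound M ≤ 4; given |C| = 6 > bound (violated).

Check applicability: 2d = 50, n = 40.
2d − n = 10 > 0, so Plotkin applies.
Compute d/(2d−n) = 25/10 ≈ 2.5000.
⌊d/(2d−n)⌋ = 2.
Plotkin bound: M ≤ 2·2 = 4.
Given |C| = 6, check: VIOLATED.
This |C| is above the Plotkin bound, so no binary code with n = 40, d = 25 and 6 codewords exists.


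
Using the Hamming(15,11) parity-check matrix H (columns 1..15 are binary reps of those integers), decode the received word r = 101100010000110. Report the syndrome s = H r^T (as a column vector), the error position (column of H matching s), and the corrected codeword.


s = (1, 1, 0, 1)^T, error position = 13, corrected codeword c = 101100010000010

Compute s = H r^T mod 2 one row at a time:
  s_1 = 1 + 0 + 0 + 0 + 0 + 1 + 1 + 0 = 3 ≡ 1 (mod 2).
  s_2 = 1 + 0 + 0 + 0 + 0 + 1 + 1 + 0 = 3 ≡ 1 (mod 2).
  s_3 = 0 + 1 + 0 + 0 + 0 + 0 + 1 + 0 = 2 ≡ 0 (mod 2).
  s_4 = 1 + 1 + 0 + 0 + 0 + 0 + 1 + 0 = 3 ≡ 1 (mod 2).
s = (1, 1, 0, 1)^T — this equals column 13 of H (binary 1101), so error is at position 13.
Correct: flip bit 13 of r = 101100010000110 to get c = 101100010000010.


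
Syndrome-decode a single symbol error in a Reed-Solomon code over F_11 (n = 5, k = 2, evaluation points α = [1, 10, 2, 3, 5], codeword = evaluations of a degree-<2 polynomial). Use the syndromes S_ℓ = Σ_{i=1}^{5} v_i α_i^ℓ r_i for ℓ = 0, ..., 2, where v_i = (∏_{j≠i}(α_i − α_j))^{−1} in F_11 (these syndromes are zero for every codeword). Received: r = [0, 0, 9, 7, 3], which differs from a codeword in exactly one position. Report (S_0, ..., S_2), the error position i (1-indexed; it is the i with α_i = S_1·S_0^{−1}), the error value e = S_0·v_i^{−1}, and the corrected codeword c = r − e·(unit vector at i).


S = (7, 4, 7), error at position 2, error magnitude e = 7, c = [0, 4, 9, 7, 3].

Step 1: column multipliers v_i = (∏_{j≠i}(α_i − α_j))^{−1} mod 11.
  i = 1 (α = 1): (1−10)(1−2)(1−3)(1−5) = (−9)·(−1)·(−2)·(−4) = 72 ≡ 6, so v_1 = 6^{−1} = 2 (mod 11).
  i = 2 (α = 10): (10−1)(10−2)(10−3)(10−5) = 9·8·7·5 = 2520 ≡ 1, so v_2 = 1^{−1} = 1 (mod 11).
  i = 3 (α = 2): (2−1)(2−10)(2−3)(2−5) = 1·(−8)·(−1)·(−3) = −24 ≡ 9, so v_3 = 9^{−1} = 5 (mod 11).
  i = 4 (α = 3): (3−1)(3−10)(3−2)(3−5) = 2·(−7)·1·(−2) = 28 ≡ 6, so v_4 = 6^{−1} = 2 (mod 11).
  i = 5 (α = 5): (5−1)(5−10)(5−2)(5−3) = 4·(−5)·3·2 = −120 ≡ 1, so v_5 = 1^{−1} = 1 (mod 11).
  v = [2, 1, 5, 2, 1].
Step 2: syndromes of r = [0, 0, 9, 7, 3] (all sums mod 11).
  S_0 = Σ v_i r_i = 2·0 + 1·0 + 5·9 + 2·7 + 1·3 = 62 ≡ 7.
  S_1 = Σ v_i α_i r_i = 2·1·0 + 1·10·0 + 5·2·9 + 2·3·7 + 1·5·3 = 147 ≡ 4.
  α_i^2 mod 11 = [1, 1, 4, 9, 3].
  S_2 = Σ v_i α_i^2 r_i = 2·1·0 + 1·1·0 + 5·4·9 + 2·9·7 + 1·3·3 = 315 ≡ 7.
  S = (7, 4, 7) ≠ 0, so r is not a codeword (an error is present).
Step 3: locate the error. For a single error e at position i, S_ℓ = v_i·e·α_i^ℓ, so α_err = S_1/S_0.
  S_0^{−1} = 7^{−1} = 8 (mod 11), so α_err = 4·8 = 32 ≡ 10 = α_2. Error position i = 2.
  Consistency check: S_2/S_1 = 7·3 = 21 ≡ 10 = α_err ✓ (single-error assumption holds).
Step 4: error magnitude e = S_0/v_2 = S_0·∏_{j≠2}(α_2 − α_j) = 7·1 = 7 ≡ 7 (mod 11).
Step 5: correct position 2: c_2 = r_2 − e = 0 − 7 ≡ 4 (mod 11). Hence c = [0, 4, 9, 7, 3].
  Check: interpolating c through the α_i gives m(x) = 2 + 9·x (degree < 2) with m(α_i) = c_i for every i, so c is indeed a codeword.


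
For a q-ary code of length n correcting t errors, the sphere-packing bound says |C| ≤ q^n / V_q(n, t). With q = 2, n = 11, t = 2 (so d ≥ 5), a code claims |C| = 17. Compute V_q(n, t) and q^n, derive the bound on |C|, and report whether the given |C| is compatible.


V_q(n, t) = 67, q^n = 2048, Hamming bound = 30, |C| = 17 ≤ bound (satisfied).

Step 1: Compute V_q(n, t) = Σ_{j=0}^2 C(n, j) (q−1)^j.
  j = 0: C(11,0)·(1)^0 = 1·1 = 1.
  j = 1: C(11,1)·(1)^1 = 11·1 = 11.
  j = 2: C(11,2)·(1)^2 = 55·1 = 55.
  V_q(n, t) = 1 + 11 + 55 = 67.
Step 2: q^n = 2^11 = 2048.
Step 3: Hamming bound ⌊q^n / V_q(n,t)⌋ = ⌊2048/67⌋ = 30.
Step 4: Compare |C| = 17 to 30: satisfied.
The claimed |C| lies below the Hamming bound.


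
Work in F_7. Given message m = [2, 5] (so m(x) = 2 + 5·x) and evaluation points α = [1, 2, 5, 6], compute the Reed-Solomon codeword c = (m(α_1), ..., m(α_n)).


c = [0, 5, 6, 4]

Message polynomial: m(x) = 2 + 5·x (mod 7).
For each evaluation point α_i, compute m(α_i) mod 7:
  α_1 = 1: Horner steps 5 → 0, so m(1) = 0.
  α_2 = 2: Horner steps 5 → 5, so m(2) = 5.
  α_3 = 5: Horner steps 5 → 6, so m(5) = 6.
  α_4 = 6: Horner steps 5 → 4, so m(6) = 4.
Codeword c = [0, 5, 6, 4] ∈ F_7^4.


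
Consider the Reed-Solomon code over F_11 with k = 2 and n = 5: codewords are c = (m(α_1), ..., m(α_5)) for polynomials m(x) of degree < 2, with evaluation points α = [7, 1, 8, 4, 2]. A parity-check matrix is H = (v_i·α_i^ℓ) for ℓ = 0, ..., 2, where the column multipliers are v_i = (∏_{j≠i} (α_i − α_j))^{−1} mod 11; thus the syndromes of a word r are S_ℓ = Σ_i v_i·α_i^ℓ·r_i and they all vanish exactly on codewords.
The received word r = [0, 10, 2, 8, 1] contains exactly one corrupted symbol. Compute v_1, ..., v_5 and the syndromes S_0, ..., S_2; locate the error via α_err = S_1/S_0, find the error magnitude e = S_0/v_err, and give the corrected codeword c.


S = (6, 2, 8), error at position 4, error magnitude e = 3, c = [0, 10, 2, 5, 1].

Step 1: column multipliers v_i = (∏_{j≠i}(α_i − α_j))^{−1} mod 11.
  i = 1 (α = 7): (7−1)(7−8)(7−4)(7−2) = 6·(−1)·3·5 = −90 ≡ 9, so v_1 = 9^{−1} = 5 (mod 11).
  i = 2 (α = 1): (1−7)(1−8)(1−4)(1−2) = (−6)·(−7)·(−3)·(−1) = 126 ≡ 5, so v_2 = 5^{−1} = 9 (mod 11).
  i = 3 (α = 8): (8−7)(8−1)(8−4)(8−2) = 1·7·4·6 = 168 ≡ 3, so v_3 = 3^{−1} = 4 (mod 11).
  i = 4 (α = 4): (4−7)(4−1)(4−8)(4−2) = (−3)·3·(−4)·2 = 72 ≡ 6, so v_4 = 6^{−1} = 2 (mod 11).
  i = 5 (α = 2): (2−7)(2−1)(2−8)(2−4) = (−5)·1·(−6)·(−2) = −60 ≡ 6, so v_5 = 6^{−1} = 2 (mod 11).
  v = [5, 9, 4, 2, 2].
Step 2: syndromes of r = [0, 10, 2, 8, 1] (all sums mod 11).
  S_0 = Σ v_i r_i = 5·0 + 9·10 + 4·2 + 2·8 + 2·1 = 116 ≡ 6.
  S_1 = Σ v_i α_i r_i = 5·7·0 + 9·1·10 + 4·8·2 + 2·4·8 + 2·2·1 = 222 ≡ 2.
  α_i^2 mod 11 = [5, 1, 9, 5, 4].
  S_2 = Σ v_i α_i^2 r_i = 5·5·0 + 9·1·10 + 4·9·2 + 2·5·8 + 2·4·1 = 250 ≡ 8.
  S = (6, 2, 8) ≠ 0, so r is not a codeword (an error is present).
Step 3: locate the error. For a single error e at position i, S_ℓ = v_i·e·α_i^ℓ, so α_err = S_1/S_0.
  S_0^{−1} = 6^{−1} = 2 (mod 11), so α_err = 2·2 = 4 ≡ 4 = α_4. Error position i = 4.
  Consistency check: S_2/S_1 = 8·6 = 48 ≡ 4 = α_err ✓ (single-error assumption holds).
Step 4: error magnitude e = S_0/v_4 = S_0·∏_{j≠4}(α_4 − α_j) = 6·6 = 36 ≡ 3 (mod 11).
Step 5: correct position 4: c_4 = r_4 − e = 8 − 3 ≡ 5 (mod 11). Hence c = [0, 10, 2, 5, 1].
  Check: interpolating c through the α_i gives m(x) = 8 + 2·x (degree < 2) with m(α_i) = c_i for every i, so c is indeed a codeword.


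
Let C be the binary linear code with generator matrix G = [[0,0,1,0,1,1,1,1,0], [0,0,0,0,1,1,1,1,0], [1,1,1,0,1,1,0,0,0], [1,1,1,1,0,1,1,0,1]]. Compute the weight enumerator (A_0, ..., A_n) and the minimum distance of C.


Weight distribution: A_0 = 1, A_1 = 1, A_4 = 5, A_5 = 5, A_6 = 2, A_7 = 2. Minimum distance d = 1.

Enumerate all 2^4 = 16 messages m ∈ F_2^4.
For each, compute codeword c = mG in F_2^9, then tally its weight.
  m = 0000 → c = 000000000, weight = 0.
  m = 1000 → c = 001011110, weight = 5.
  m = 0100 → c = 000011110, weight = 4.
  m = 1100 → c = 001000000, weight = 1.
  m = 0010 → c = 111011000, weight = 5.
  m = 1010 → c = 110000110, weight = 4.
  m = 0110 → c = 111000110, weight = 5.
  m = 1110 → c = 110011000, weight = 4.
  m = 0001 → c = 111101101, weight = 7.
  m = 1001 → c = 110110011, weight = 6.
  m = 0101 → c = 111110011, weight = 7.
  m = 1101 → c = 110101101, weight = 6.
  m = 0011 → c = 000110101, weight = 4.
  m = 1011 → c = 001101011, weight = 5.
  m = 0111 → c = 000101011, weight = 4.
  m = 1111 → c = 001110101, weight = 5.
Tally weights:
  weight 0: 1 codewords.
  weight 1: 1 codewords.
  weight 4: 5 codewords.
  weight 5: 5 codewords.
  weight 6: 2 codewords.
  weight 7: 2 codewords.
Minimum distance d = smallest w > 0 with A_w > 0 = 1.
Sanity: Σ A_w = 16 = 2^4 = 16 ✓.


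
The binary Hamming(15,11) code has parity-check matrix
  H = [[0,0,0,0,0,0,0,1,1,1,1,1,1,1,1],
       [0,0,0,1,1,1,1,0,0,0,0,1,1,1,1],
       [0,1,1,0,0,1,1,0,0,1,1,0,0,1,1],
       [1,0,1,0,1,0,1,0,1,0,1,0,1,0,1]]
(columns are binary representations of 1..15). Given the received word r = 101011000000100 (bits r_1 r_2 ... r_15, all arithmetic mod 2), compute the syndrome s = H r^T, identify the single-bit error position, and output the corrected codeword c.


s = (1, 1, 0, 0)^T, error position = 12, corrected codeword c = 101011000001100

Compute s = H r^T mod 2 one row at a time:
  s_1 = 0 + 0 + 0 + 0 + 0 + 1 + 0 + 0 = 1 ≡ 1 (mod 2).
  s_2 = 0 + 1 + 1 + 0 + 0 + 1 + 0 + 0 = 3 ≡ 1 (mod 2).
  s_3 = 0 + 1 + 1 + 0 + 0 + 0 + 0 + 0 = 2 ≡ 0 (mod 2).
  s_4 = 1 + 1 + 1 + 0 + 0 + 0 + 1 + 0 = 4 ≡ 0 (mod 2).
s = (1, 1, 0, 0)^T — this equals column 12 of H (binary 1100), so error is at position 12.
Correct: flip bit 12 of r = 101011000000100 to get c = 101011000001100.


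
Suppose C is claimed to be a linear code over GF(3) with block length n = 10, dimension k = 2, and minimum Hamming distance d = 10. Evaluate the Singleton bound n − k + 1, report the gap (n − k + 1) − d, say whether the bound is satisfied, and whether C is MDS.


Singleton RHS = n − k + 1 = 9, slack = -1, bound violated (no such code; not MDS).

Singleton bound: d ≤ n − k + 1.
Here n = 10, k = 2, so n − k + 1 = 9.
Given d = 10, check d ≤ 9: NO.
Slack = (n − k + 1) − d = -1.
The slack is negative: d = 10 exceeds n − k + 1 = 9 by 1, so the Singleton bound is violated and no linear [10, 2, 10]_3 code can exist. In particular it is not MDS (MDS requires d = n − k + 1 exactly).
Description: the claimed parameters are [10, 2, 10]_3; such a code would be impossible (violates the Singleton bound).


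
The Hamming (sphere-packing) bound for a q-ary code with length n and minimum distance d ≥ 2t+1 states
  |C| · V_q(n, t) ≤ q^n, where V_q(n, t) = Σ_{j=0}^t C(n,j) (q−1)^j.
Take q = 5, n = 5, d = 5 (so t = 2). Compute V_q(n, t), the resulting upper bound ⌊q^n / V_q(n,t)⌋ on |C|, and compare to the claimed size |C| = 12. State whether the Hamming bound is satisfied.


V_q(n, t) = 181, q^n = 3125, Hamming bound = 17, |C| = 12 ≤ bound (satisfied).

Step 1: Compute V_q(n, t) = Σ_{j=0}^2 C(n, j) (q−1)^j.
  j = 0: C(5,0)·(4)^0 = 1·1 = 1.
  j = 1: C(5,1)·(4)^1 = 5·4 = 20.
  j = 2: C(5,2)·(4)^2 = 10·16 = 160.
  V_q(n, t) = 1 + 20 + 160 = 181.
Step 2: q^n = 5^5 = 3125.
Step 3: Hamming bound ⌊q^n / V_q(n,t)⌋ = ⌊3125/181⌋ = 17.
Step 4: Compare |C| = 12 to 17: satisfied.
The claimed |C| lies below the Hamming bound.


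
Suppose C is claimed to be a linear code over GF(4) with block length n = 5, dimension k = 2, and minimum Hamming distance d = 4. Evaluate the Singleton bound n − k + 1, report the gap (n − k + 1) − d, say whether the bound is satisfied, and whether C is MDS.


Singleton RHS = n − k + 1 = 4, slack = 0, bound satisfied, MDS.

Singleton bound: d ≤ n − k + 1.
Here n = 5, k = 2, so n − k + 1 = 4.
Given d = 4, check d ≤ 4: YES.
Slack = (n − k + 1) − d = 0.
The code is MDS (slack = 0).
Description: the claimed parameters are [5, 2, 4]_4; such a code would be MDS (meets Singleton bound).


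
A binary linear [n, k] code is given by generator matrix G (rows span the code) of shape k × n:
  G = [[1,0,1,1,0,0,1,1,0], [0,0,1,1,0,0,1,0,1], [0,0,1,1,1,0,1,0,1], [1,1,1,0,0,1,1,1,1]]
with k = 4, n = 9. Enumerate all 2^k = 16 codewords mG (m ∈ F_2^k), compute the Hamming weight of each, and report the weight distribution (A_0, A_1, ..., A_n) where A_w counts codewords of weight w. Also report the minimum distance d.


Weight distribution: A_0 = 1, A_1 = 1, A_3 = 1, A_4 = 4, A_5 = 5, A_6 = 2, A_7 = 1, A_8 = 1. Minimum distance d = 1.

Enumerate all 2^4 = 16 messages m ∈ F_2^4.
For each, compute codeword c = mG in F_2^9, then tally its weight.
  m = 0000 → c = 000000000, weight = 0.
  m = 1000 → c = 101100110, weight = 5.
  m = 0100 → c = 001100101, weight = 4.
  m = 1100 → c = 100000011, weight = 3.
  m = 0010 → c = 001110101, weight = 5.
  m = 1010 → c = 100010011, weight = 4.
  m = 0110 → c = 000010000, weight = 1.
  m = 1110 → c = 101110110, weight = 6.
  m = 0001 → c = 111001111, weight = 7.
  m = 1001 → c = 010101001, weight = 4.
  m = 0101 → c = 110101010, weight = 5.
  m = 1101 → c = 011001100, weight = 4.
  m = 0011 → c = 110111010, weight = 6.
  m = 1011 → c = 011011100, weight = 5.
  m = 0111 → c = 111011111, weight = 8.
  m = 1111 → c = 010111001, weight = 5.
Tally weights:
  weight 0: 1 codewords.
  weight 1: 1 codewords.
  weight 3: 1 codewords.
  weight 4: 4 codewords.
  weight 5: 5 codewords.
  weight 6: 2 codewords.
  weight 7: 1 codewords.
  weight 8: 1 codewords.
Minimum distance d = smallest w > 0 with A_w > 0 = 1.
Sanity: Σ A_w = 16 = 2^4 = 16 ✓.


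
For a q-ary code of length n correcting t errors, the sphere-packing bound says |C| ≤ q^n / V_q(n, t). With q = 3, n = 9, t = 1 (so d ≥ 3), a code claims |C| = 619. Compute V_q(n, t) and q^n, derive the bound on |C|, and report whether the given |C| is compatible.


V_q(n, t) = 19, q^n = 19683, Hamming bound = 1035, |C| = 619 ≤ bound (satisfied).

Step 1: Compute V_q(n, t) = Σ_{j=0}^1 C(n, j) (q−1)^j.
  j = 0: C(9,0)·(2)^0 = 1·1 = 1.
  j = 1: C(9,1)·(2)^1 = 9·2 = 18.
  V_q(n, t) = 1 + 18 = 19.
Step 2: q^n = 3^9 = 19683.
Step 3: Hamming bound ⌊q^n / V_q(n,t)⌋ = ⌊19683/19⌋ = 1035.
Step 4: Compare |C| = 619 to 1035: satisfied.
The claimed |C| lies below the Hamming bound.


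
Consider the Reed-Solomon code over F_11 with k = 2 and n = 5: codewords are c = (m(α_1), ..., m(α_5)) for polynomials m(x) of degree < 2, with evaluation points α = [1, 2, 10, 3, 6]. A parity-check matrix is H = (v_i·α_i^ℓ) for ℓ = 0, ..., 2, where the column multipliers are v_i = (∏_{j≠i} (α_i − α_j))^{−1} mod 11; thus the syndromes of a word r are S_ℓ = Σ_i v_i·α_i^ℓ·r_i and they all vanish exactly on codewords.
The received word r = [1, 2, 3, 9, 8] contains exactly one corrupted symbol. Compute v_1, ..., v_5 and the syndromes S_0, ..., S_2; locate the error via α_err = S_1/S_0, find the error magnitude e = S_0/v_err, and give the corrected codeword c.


S = (3, 3, 3), error at position 1, error magnitude e = 6, c = [6, 2, 3, 9, 8].

Step 1: column multipliers v_i = (∏_{j≠i}(α_i − α_j))^{−1} mod 11.
  i = 1 (α = 1): (1−2)(1−10)(1−3)(1−6) = (−1)·(−9)·(−2)·(−5) = 90 ≡ 2, so v_1 = 2^{−1} = 6 (mod 11).
  i = 2 (α = 2): (2−1)(2−10)(2−3)(2−6) = 1·(−8)·(−1)·(−4) = −32 ≡ 1, so v_2 = 1^{−1} = 1 (mod 11).
  i = 3 (α = 10): (10−1)(10−2)(10−3)(10−6) = 9·8·7·4 = 2016 ≡ 3, so v_3 = 3^{−1} = 4 (mod 11).
  i = 4 (α = 3): (3−1)(3−2)(3−10)(3−6) = 2·1·(−7)·(−3) = 42 ≡ 9, so v_4 = 9^{−1} = 5 (mod 11).
  i = 5 (α = 6): (6−1)(6−2)(6−10)(6−3) = 5·4·(−4)·3 = −240 ≡ 2, so v_5 = 2^{−1} = 6 (mod 11).
  v = [6, 1, 4, 5, 6].
Step 2: syndromes of r = [1, 2, 3, 9, 8] (all sums mod 11).
  S_0 = Σ v_i r_i = 6·1 + 1·2 + 4·3 + 5·9 + 6·8 = 113 ≡ 3.
  S_1 = Σ v_i α_i r_i = 6·1·1 + 1·2·2 + 4·10·3 + 5·3·9 + 6·6·8 = 553 ≡ 3.
  α_i^2 mod 11 = [1, 4, 1, 9, 3].
  S_2 = Σ v_i α_i^2 r_i = 6·1·1 + 1·4·2 + 4·1·3 + 5·9·9 + 6·3·8 = 575 ≡ 3.
  S = (3, 3, 3) ≠ 0, so r is not a codeword (an error is present).
Step 3: locate the error. For a single error e at position i, S_ℓ = v_i·e·α_i^ℓ, so α_err = S_1/S_0.
  S_0^{−1} = 3^{−1} = 4 (mod 11), so α_err = 3·4 = 12 ≡ 1 = α_1. Error position i = 1.
  Consistency check: S_2/S_1 = 3·4 = 12 ≡ 1 = α_err ✓ (single-error assumption holds).
Step 4: error magnitude e = S_0/v_1 = S_0·∏_{j≠1}(α_1 − α_j) = 3·2 = 6 ≡ 6 (mod 11).
Step 5: correct position 1: c_1 = r_1 − e = 1 − 6 ≡ 6 (mod 11). Hence c = [6, 2, 3, 9, 8].
  Check: interpolating c through the α_i gives m(x) = 10 + 7·x (degree < 2) with m(α_i) = c_i for every i, so c is indeed a codeword.


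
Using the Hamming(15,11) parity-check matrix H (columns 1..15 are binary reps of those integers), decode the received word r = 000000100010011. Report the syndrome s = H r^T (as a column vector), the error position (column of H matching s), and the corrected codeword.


s = (1, 1, 0, 1)^T, error position = 13, corrected codeword c = 000000100010111

Compute s = H r^T mod 2 one row at a time:
  s_1 = 0 + 0 + 0 + 1 + 0 + 0 + 1 + 1 = 3 ≡ 1 (mod 2).
  s_2 = 0 + 0 + 0 + 1 + 0 + 0 + 1 + 1 = 3 ≡ 1 (mod 2).
  s_3 = 0 + 0 + 0 + 1 + 0 + 1 + 1 + 1 = 4 ≡ 0 (mod 2).
  s_4 = 0 + 0 + 0 + 1 + 0 + 1 + 0 + 1 = 3 ≡ 1 (mod 2).
s = (1, 1, 0, 1)^T — this equals column 13 of H (binary 1101), so error is at position 13.
Correct: flip bit 13 of r = 000000100010011 to get c = 000000100010111.


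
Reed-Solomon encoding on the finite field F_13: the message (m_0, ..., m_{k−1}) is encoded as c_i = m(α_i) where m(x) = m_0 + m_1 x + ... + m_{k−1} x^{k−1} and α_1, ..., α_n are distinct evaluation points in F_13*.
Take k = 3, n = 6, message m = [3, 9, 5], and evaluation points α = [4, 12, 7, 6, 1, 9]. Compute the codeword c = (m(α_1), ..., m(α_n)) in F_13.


c = [2, 12, 12, 3, 4, 8]

Message polynomial: m(x) = 3 + 9·x + 5·x^2 (mod 13).
For each evaluation point α_i, compute m(α_i) mod 13:
  α_1 = 4: Horner steps 5 → 3 → 2, so m(4) = 2.
  α_2 = 12: Horner steps 5 → 4 → 12, so m(12) = 12.
  α_3 = 7: Horner steps 5 → 5 → 12, so m(7) = 12.
  α_4 = 6: Horner steps 5 → 0 → 3, so m(6) = 3.
  α_5 = 1: Horner steps 5 → 1 → 4, so m(1) = 4.
  α_6 = 9: Horner steps 5 → 2 → 8, so m(9) = 8.
Codeword c = [2, 12, 12, 3, 4, 8] ∈ F_13^6.


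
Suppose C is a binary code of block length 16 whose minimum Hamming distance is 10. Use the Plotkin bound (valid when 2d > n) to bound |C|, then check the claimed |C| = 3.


Plotkin bound M ≤ 4; given |C| = 3 ≤ bound (satisfied).

Check applicability: 2d = 20, n = 16.
2d − n = 4 > 0, so Plotkin applies.
Compute d/(2d−n) = 10/4 ≈ 2.5000.
⌊d/(2d−n)⌋ = 2.
Plotkin bound: M ≤ 2·2 = 4.
Given |C| = 3, check: satisfied.
This |C| is below the Plotkin bound.


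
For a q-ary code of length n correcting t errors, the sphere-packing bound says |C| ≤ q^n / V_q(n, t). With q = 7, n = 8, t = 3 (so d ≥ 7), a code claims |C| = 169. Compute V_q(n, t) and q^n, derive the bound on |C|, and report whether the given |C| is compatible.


V_q(n, t) = 13153, q^n = 5764801, Hamming bound = 438, |C| = 169 ≤ bound (satisfied).

Step 1: Compute V_q(n, t) = Σ_{j=0}^3 C(n, j) (q−1)^j.
  j = 0: C(8,0)·(6)^0 = 1·1 = 1.
  j = 1: C(8,1)·(6)^1 = 8·6 = 48.
  j = 2: C(8,2)·(6)^2 = 28·36 = 1008.
  j = 3: C(8,3)·(6)^3 = 56·216 = 12096.
  V_q(n, t) = 1 + 48 + 1008 + 12096 = 13153.
Step 2: q^n = 7^8 = 5764801.
Step 3: Hamming bound ⌊q^n / V_q(n,t)⌋ = ⌊5764801/13153⌋ = 438.
Step 4: Compare |C| = 169 to 438: satisfied.
The claimed |C| lies below the Hamming bound.


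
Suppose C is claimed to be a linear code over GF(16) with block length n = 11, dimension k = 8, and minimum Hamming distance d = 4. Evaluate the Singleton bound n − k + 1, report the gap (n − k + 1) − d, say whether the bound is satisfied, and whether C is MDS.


Singleton RHS = n − k + 1 = 4, slack = 0, bound satisfied, MDS.

Singleton bound: d ≤ n − k + 1.
Here n = 11, k = 8, so n − k + 1 = 4.
Given d = 4, check d ≤ 4: YES.
Slack = (n − k + 1) − d = 0.
The code is MDS (slack = 0).
Description: the claimed parameters are [11, 8, 4]_16; such a code would be MDS (meets Singleton bound).


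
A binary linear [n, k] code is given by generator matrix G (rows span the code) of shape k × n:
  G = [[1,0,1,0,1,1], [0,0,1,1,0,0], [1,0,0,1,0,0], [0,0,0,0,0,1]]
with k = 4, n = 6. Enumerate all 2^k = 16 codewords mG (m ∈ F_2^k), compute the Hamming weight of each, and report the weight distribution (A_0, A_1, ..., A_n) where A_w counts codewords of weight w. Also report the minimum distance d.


Weight distribution: A_0 = 1, A_1 = 2, A_2 = 4, A_3 = 6, A_4 = 3. Minimum distance d = 1.

Enumerate all 2^4 = 16 messages m ∈ F_2^4.
For each, compute codeword c = mG in F_2^6, then tally its weight.
  m = 0000 → c = 000000, weight = 0.
  m = 1000 → c = 101011, weight = 4.
  m = 0100 → c = 001100, weight = 2.
  m = 1100 → c = 100111, weight = 4.
  m = 0010 → c = 100100, weight = 2.
  m = 1010 → c = 001111, weight = 4.
  m = 0110 → c = 101000, weight = 2.
  m = 1110 → c = 000011, weight = 2.
  m = 0001 → c = 000001, weight = 1.
  m = 1001 → c = 101010, weight = 3.
  m = 0101 → c = 001101, weight = 3.
  m = 1101 → c = 100110, weight = 3.
  m = 0011 → c = 100101, weight = 3.
  m = 1011 → c = 001110, weight = 3.
  m = 0111 → c = 101001, weight = 3.
  m = 1111 → c = 000010, weight = 1.
Tally weights:
  weight 0: 1 codewords.
  weight 1: 2 codewords.
  weight 2: 4 codewords.
  weight 3: 6 codewords.
  weight 4: 3 codewords.
Minimum distance d = smallest w > 0 with A_w > 0 = 1.
Sanity: Σ A_w = 16 = 2^4 = 16 ✓.


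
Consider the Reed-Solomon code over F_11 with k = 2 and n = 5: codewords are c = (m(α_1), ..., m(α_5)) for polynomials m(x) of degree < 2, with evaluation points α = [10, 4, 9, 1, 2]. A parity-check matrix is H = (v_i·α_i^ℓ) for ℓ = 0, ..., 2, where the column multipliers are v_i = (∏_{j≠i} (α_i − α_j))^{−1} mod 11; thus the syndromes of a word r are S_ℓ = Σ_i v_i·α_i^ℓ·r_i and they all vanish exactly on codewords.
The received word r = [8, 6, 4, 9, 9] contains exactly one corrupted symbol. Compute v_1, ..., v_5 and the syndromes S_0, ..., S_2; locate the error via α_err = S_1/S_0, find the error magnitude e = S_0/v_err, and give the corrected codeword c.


S = (10, 10, 10), error at position 4, error magnitude e = 4, c = [8, 6, 4, 5, 9].

Step 1: column multipliers v_i = (∏_{j≠i}(α_i − α_j))^{−1} mod 11.
  i = 1 (α = 10): (10−4)(10−9)(10−1)(10−2) = 6·1·9·8 = 432 ≡ 3, so v_1 = 3^{−1} = 4 (mod 11).
  i = 2 (α = 4): (4−10)(4−9)(4−1)(4−2) = (−6)·(−5)·3·2 = 180 ≡ 4, so v_2 = 4^{−1} = 3 (mod 11).
  i = 3 (α = 9): (9−10)(9−4)(9−1)(9−2) = (−1)·5·8·7 = −280 ≡ 6, so v_3 = 6^{−1} = 2 (mod 11).
  i = 4 (α = 1): (1−10)(1−4)(1−9)(1−2) = (−9)·(−3)·(−8)·(−1) = 216 ≡ 7, so v_4 = 7^{−1} = 8 (mod 11).
  i = 5 (α = 2): (2−10)(2−4)(2−9)(2−1) = (−8)·(−2)·(−7)·1 = −112 ≡ 9, so v_5 = 9^{−1} = 5 (mod 11).
  v = [4, 3, 2, 8, 5].
Step 2: syndromes of r = [8, 6, 4, 9, 9] (all sums mod 11).
  S_0 = Σ v_i r_i = 4·8 + 3·6 + 2·4 + 8·9 + 5·9 = 175 ≡ 10.
  S_1 = Σ v_i α_i r_i = 4·10·8 + 3·4·6 + 2·9·4 + 8·1·9 + 5·2·9 = 626 ≡ 10.
  α_i^2 mod 11 = [1, 5, 4, 1, 4].
  S_2 = Σ v_i α_i^2 r_i = 4·1·8 + 3·5·6 + 2·4·4 + 8·1·9 + 5·4·9 = 406 ≡ 10.
  S = (10, 10, 10) ≠ 0, so r is not a codeword (an error is present).
Step 3: locate the error. For a single error e at position i, S_ℓ = v_i·e·α_i^ℓ, so α_err = S_1/S_0.
  S_0^{−1} = 10^{−1} = 10 (mod 11), so α_err = 10·10 = 100 ≡ 1 = α_4. Error position i = 4.
  Consistency check: S_2/S_1 = 10·10 = 100 ≡ 1 = α_err ✓ (single-error assumption holds).
Step 4: error magnitude e = S_0/v_4 = S_0·∏_{j≠4}(α_4 − α_j) = 10·7 = 70 ≡ 4 (mod 11).
Step 5: correct position 4: c_4 = r_4 − e = 9 − 4 ≡ 5 (mod 11). Hence c = [8, 6, 4, 5, 9].
  Check: interpolating c through the α_i gives m(x) = 1 + 4·x (degree < 2) with m(α_i) = c_i for every i, so c is indeed a codeword.


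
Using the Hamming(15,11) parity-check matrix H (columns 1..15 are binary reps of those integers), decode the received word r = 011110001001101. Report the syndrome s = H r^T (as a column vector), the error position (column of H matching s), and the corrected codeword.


s = (0, 1, 1, 1)^T, error position = 7, corrected codeword c = 011110101001101

Compute s = H r^T mod 2 one row at a time:
  s_1 = 0 + 1 + 0 + 0 + 1 + 1 + 0 + 1 = 4 ≡ 0 (mod 2).
  s_2 = 1 + 1 + 0 + 0 + 1 + 1 + 0 + 1 = 5 ≡ 1 (mod 2).
  s_3 = 1 + 1 + 0 + 0 + 0 + 0 + 0 + 1 = 3 ≡ 1 (mod 2).
  s_4 = 0 + 1 + 1 + 0 + 1 + 0 + 1 + 1 = 5 ≡ 1 (mod 2).
s = (0, 1, 1, 1)^T — this equals column 7 of H (binary 0111), so error is at position 7.
Correct: flip bit 7 of r = 011110001001101 to get c = 011110101001101.


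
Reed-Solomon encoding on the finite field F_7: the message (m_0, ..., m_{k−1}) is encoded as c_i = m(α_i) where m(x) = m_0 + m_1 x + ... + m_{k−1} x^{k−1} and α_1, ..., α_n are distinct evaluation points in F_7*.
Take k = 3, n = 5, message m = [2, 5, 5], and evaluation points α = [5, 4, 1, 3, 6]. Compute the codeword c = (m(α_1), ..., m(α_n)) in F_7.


c = [5, 4, 5, 6, 2]

Message polynomial: m(x) = 2 + 5·x + 5·x^2 (mod 7).
For each evaluation point α_i, compute m(α_i) mod 7:
  α_1 = 5: Horner steps 5 → 2 → 5, so m(5) = 5.
  α_2 = 4: Horner steps 5 → 4 → 4, so m(4) = 4.
  α_3 = 1: Horner steps 5 → 3 → 5, so m(1) = 5.
  α_4 = 3: Horner steps 5 → 6 → 6, so m(3) = 6.
  α_5 = 6: Horner steps 5 → 0 → 2, so m(6) = 2.
Codeword c = [5, 4, 5, 6, 2] ∈ F_7^5.
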